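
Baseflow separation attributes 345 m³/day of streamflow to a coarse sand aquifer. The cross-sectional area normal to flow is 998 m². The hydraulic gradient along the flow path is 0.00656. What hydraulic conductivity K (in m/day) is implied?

52.7

Hydraulic gradient i = 0.00656.
From Q = K·A·i, K = Q / (A·i) = 345 / (998.0 × 0.006560) = 52.70 m/day.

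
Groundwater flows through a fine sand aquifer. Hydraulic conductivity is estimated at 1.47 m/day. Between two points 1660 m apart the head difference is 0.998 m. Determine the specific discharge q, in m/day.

Hydraulic gradient i = Δh / L = 0.998 / 1660 = 0.0006012.
Specific discharge q = K · i = 1.470 × 0.0006012 = 0.0008838 m/day.

0.000884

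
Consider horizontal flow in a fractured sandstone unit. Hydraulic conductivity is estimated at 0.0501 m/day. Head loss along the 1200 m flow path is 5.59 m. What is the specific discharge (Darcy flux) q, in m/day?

0.000233

Hydraulic gradient i = Δh / L = 5.59 / 1200 = 0.004658.
Specific discharge q = K · i = 0.05010 × 0.004658 = 0.0002334 m/day.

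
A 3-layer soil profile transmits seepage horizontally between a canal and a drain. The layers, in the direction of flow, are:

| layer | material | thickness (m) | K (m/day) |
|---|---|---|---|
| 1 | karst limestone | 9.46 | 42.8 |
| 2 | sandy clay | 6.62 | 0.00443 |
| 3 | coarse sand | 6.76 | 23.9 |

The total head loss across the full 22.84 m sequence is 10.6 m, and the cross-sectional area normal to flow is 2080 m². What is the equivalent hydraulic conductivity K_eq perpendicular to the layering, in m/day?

0.0153

Flow is perpendicular to layering, so the layers act in series and the equivalent K is the thickness-weighted harmonic mean.
Total thickness L = 9.46 + 6.62 + 6.76 = 22.84 m.
Σ(b_i/K_i) = 9.46/42.8 + 6.62/0.00443 + 6.76/23.9 = 1495 d.
K_eq = L / Σ(b_i/K_i) = 22.84 / 1495 = 0.01528 m/day.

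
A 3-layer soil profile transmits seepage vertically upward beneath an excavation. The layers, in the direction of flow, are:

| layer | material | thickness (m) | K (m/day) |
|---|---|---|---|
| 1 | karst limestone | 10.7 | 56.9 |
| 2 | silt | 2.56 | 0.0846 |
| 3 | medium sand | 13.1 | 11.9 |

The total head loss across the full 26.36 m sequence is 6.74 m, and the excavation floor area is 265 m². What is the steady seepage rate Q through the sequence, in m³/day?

Flow is perpendicular to layering, so the layers act in series and the equivalent K is the thickness-weighted harmonic mean.
Total thickness L = 10.7 + 2.56 + 13.1 = 26.36 m.
Σ(b_i/K_i) = 10.7/56.9 + 2.56/0.0846 + 13.1/11.9 = 31.55 d.
K_eq = L / Σ(b_i/K_i) = 26.36 / 31.55 = 0.8355 m/day.
Q = K_eq · A · (Δh/L) = 0.8355 × 265 × (6.74/26.36) = 56.61 m³/day.

56.6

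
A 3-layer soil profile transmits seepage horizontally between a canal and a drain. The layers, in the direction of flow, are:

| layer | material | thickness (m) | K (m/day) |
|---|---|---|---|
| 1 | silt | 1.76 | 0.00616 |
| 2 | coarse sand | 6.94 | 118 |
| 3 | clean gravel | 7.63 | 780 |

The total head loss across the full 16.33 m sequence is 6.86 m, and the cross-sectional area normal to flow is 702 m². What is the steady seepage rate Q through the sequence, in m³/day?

Flow is perpendicular to layering, so the layers act in series and the equivalent K is the thickness-weighted harmonic mean.
Total thickness L = 1.76 + 6.94 + 7.63 = 16.33 m.
Σ(b_i/K_i) = 1.76/0.00616 + 6.94/118 + 7.63/780 = 285.8 d.
K_eq = L / Σ(b_i/K_i) = 16.33 / 285.8 = 0.05714 m/day.
Q = K_eq · A · (Δh/L) = 0.05714 × 702 × (6.86/16.33) = 16.85 m³/day.

16.9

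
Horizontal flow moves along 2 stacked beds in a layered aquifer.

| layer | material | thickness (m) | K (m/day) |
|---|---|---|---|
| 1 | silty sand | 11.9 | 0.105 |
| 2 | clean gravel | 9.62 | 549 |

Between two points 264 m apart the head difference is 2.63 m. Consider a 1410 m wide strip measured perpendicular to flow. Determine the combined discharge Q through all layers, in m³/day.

Flow is parallel to layering, so each bed carries its own Darcy discharge and the transmissivities add.
Σ(K_i·b_i) = 0.105×11.9 + 549×9.62 = 5283 m²/day.
Hydraulic gradient i = Δh / L = 2.63 / 264 = 0.009962.
Q = Σ(K_i·b_i) · W · i = 5283 × 1410 × 0.009962 = 74203 m³/day.

74200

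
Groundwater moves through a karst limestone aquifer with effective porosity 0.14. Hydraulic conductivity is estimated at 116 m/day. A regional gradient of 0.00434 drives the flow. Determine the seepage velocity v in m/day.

Hydraulic gradient i = 0.00434.
Darcy flux q = K · i = 116.0 × 0.004340 = 0.5034 m/day.
Seepage velocity v = q / n_e = 0.5034 / 0.14 = 3.596 m/day.

3.60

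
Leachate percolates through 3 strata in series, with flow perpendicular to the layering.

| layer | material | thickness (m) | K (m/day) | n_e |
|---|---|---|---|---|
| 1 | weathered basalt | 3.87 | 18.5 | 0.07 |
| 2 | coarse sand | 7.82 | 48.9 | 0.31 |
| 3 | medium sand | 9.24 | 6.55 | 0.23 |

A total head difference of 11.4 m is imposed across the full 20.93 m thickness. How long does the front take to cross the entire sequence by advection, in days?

0.753

With flow normal to the layers, continuity requires the same specific discharge q through every layer.
Σ(b_i/K_i) = 3.87/18.5 + 7.82/48.9 + 9.24/6.55 = 1.780 d.
q = Δh / Σ(b_i/K_i) = 11.4 / 1.780 = 6.405 m/day.
In each layer the seepage velocity is v_i = q/n_i, so the layer transit time is t_i = b_i·n_i / q:
  layer 1 (weathered basalt): t_1 = 3.87 × 0.07 / 6.405 = 0.04229 d
  layer 2 (coarse sand): t_2 = 7.82 × 0.31 / 6.405 = 0.3785 d
  layer 3 (medium sand): t_3 = 9.24 × 0.23 / 6.405 = 0.3318 d
Total t = Σ t_i = 0.7526 days.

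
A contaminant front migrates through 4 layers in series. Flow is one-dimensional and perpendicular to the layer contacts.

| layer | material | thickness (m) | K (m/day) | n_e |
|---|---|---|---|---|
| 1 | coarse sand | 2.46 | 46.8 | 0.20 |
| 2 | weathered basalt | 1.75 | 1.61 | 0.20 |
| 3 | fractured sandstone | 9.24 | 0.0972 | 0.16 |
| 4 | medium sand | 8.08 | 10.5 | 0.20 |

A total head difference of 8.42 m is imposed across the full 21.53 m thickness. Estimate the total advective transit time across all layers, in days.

With flow normal to the layers, continuity requires the same specific discharge q through every layer.
Σ(b_i/K_i) = 2.46/46.8 + 1.75/1.61 + 9.24/0.0972 + 8.08/10.5 = 96.97 d.
q = Δh / Σ(b_i/K_i) = 8.42 / 96.97 = 0.08683 m/day.
In each layer the seepage velocity is v_i = q/n_i, so the layer transit time is t_i = b_i·n_i / q:
  layer 1 (coarse sand): t_1 = 2.46 × 0.20 / 0.08683 = 5.666 d
  layer 2 (weathered basalt): t_2 = 1.75 × 0.20 / 0.08683 = 4.031 d
  layer 3 (fractured sandstone): t_3 = 9.24 × 0.16 / 0.08683 = 17.03 d
  layer 4 (medium sand): t_4 = 8.08 × 0.20 / 0.08683 = 18.61 d
Total t = Σ t_i = 45.33 days.

45.3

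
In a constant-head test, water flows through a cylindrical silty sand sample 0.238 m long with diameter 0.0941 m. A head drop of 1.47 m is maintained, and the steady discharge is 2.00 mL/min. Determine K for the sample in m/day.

0.0670

Cross-sectional area A = π·(d/2)² = π × (0.0941/2)² = 0.006955 m².
Convert discharge: 2.00 mL/min = 3.333e-08 m³/s.
Darcy's law rearranged: K = Q·L / (A·Δh) = 3.333e-08 × 0.238 / (0.006955 × 1.47) = 7.760e-07 m/s = 0.06705 m/day.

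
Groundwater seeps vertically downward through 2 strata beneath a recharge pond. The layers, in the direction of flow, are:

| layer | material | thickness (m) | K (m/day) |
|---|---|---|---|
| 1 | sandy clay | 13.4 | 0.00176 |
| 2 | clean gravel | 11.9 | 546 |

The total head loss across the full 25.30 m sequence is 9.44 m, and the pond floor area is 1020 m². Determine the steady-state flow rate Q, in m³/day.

Flow is perpendicular to layering, so the layers act in series and the equivalent K is the thickness-weighted harmonic mean.
Total thickness L = 13.4 + 11.9 = 25.30 m.
Σ(b_i/K_i) = 13.4/0.00176 + 11.9/546 = 7614 d.
K_eq = L / Σ(b_i/K_i) = 25.30 / 7614 = 0.003323 m/day.
Q = K_eq · A · (Δh/L) = 0.003323 × 1020 × (9.44/25.30) = 1.265 m³/day.

1.26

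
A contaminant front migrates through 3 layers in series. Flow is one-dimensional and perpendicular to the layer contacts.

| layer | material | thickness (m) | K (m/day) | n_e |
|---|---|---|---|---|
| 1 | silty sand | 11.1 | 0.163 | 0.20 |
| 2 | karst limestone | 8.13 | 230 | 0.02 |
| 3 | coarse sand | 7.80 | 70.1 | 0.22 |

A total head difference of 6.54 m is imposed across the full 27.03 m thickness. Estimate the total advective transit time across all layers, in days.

42.8

With flow normal to the layers, continuity requires the same specific discharge q through every layer.
Σ(b_i/K_i) = 11.1/0.163 + 8.13/230 + 7.80/70.1 = 68.24 d.
q = Δh / Σ(b_i/K_i) = 6.54 / 68.24 = 0.09583 m/day.
In each layer the seepage velocity is v_i = q/n_i, so the layer transit time is t_i = b_i·n_i / q:
  layer 1 (silty sand): t_1 = 11.1 × 0.20 / 0.09583 = 23.17 d
  layer 2 (karst limestone): t_2 = 8.13 × 0.02 / 0.09583 = 1.697 d
  layer 3 (coarse sand): t_3 = 7.80 × 0.22 / 0.09583 = 17.91 d
Total t = Σ t_i = 42.77 days.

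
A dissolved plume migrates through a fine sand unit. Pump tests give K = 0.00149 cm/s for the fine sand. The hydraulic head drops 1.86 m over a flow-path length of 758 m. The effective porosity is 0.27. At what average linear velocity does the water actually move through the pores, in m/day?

Convert K: 0.00149 cm/s × 864 = 1.287 m/day.
Hydraulic gradient i = Δh / L = 1.86 / 758 = 0.002454.
Darcy flux q = K · i = 1.287 × 0.002454 = 0.003159 m/day.
Seepage velocity v = q / n_e = 0.003159 / 0.27 = 0.01170 m/day.

0.0117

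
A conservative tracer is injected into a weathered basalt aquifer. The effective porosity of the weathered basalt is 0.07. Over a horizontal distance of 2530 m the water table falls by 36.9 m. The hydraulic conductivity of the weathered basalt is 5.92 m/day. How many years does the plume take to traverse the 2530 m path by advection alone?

Hydraulic gradient i = Δh / L = 36.9 / 2530 = 0.01458.
Darcy flux q = K · i = 5.920 × 0.01458 = 0.08634 m/day.
Seepage velocity v = q / n_e = 0.08634 / 0.07 = 1.233 m/day.
Travel time t = L / v = 2530 / 1.233 = 2051 days = 5.616 years.

5.62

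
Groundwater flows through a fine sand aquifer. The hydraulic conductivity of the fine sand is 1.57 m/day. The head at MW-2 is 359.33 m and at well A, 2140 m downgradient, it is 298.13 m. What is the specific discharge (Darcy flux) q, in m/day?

Hydraulic gradient i = (359.33 − 298.13) / 2140 = 61.2 / 2140 = 0.02860.
Specific discharge q = K · i = 1.570 × 0.02860 = 0.04490 m/day.

0.0449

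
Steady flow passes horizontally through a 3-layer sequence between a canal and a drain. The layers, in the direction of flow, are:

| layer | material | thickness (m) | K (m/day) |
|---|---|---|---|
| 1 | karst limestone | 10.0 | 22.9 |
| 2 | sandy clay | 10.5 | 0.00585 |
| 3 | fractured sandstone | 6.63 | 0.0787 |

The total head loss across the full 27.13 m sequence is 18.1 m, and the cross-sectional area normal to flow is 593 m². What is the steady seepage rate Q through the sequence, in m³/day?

Flow is perpendicular to layering, so the layers act in series and the equivalent K is the thickness-weighted harmonic mean.
Total thickness L = 10.0 + 10.5 + 6.63 = 27.13 m.
Σ(b_i/K_i) = 10.0/22.9 + 10.5/0.00585 + 6.63/0.0787 = 1880 d.
K_eq = L / Σ(b_i/K_i) = 27.13 / 1880 = 0.01443 m/day.
Q = K_eq · A · (Δh/L) = 0.01443 × 593 × (18.1/27.13) = 5.711 m³/day.

5.71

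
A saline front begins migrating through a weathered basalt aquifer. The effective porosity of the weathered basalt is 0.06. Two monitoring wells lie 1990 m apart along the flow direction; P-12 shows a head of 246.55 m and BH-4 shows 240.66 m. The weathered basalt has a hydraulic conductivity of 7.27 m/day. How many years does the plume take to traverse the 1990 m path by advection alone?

Hydraulic gradient i = (246.55 − 240.66) / 1990 = 5.89 / 1990 = 0.002960.
Darcy flux q = K · i = 7.270 × 0.002960 = 0.02152 m/day.
Seepage velocity v = q / n_e = 0.02152 / 0.06 = 0.3586 m/day.
Travel time t = L / v = 1990 / 0.3586 = 5549 days = 15.19 years.

15.2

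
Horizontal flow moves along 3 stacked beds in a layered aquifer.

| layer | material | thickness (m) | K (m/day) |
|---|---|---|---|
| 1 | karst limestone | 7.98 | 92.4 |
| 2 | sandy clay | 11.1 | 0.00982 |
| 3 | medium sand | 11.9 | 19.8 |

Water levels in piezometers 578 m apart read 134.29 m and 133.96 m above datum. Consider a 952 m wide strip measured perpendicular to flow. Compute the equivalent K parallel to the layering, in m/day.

31.4

Flow is parallel to layering, so each bed carries its own Darcy discharge and the transmissivities add.
Σ(K_i·b_i) = 92.4×7.98 + 0.00982×11.1 + 19.8×11.9 = 973.1 m²/day.
Total thickness b = 30.98 m, so K_eq = Σ(K_i·b_i)/b = 31.41 m/day.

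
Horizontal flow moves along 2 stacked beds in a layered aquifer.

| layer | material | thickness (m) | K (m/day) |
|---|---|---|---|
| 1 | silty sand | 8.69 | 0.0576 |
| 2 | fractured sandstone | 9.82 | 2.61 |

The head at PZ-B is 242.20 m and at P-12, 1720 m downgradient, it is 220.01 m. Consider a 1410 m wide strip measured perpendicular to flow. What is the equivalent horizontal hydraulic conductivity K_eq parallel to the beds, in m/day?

1.41

Flow is parallel to layering, so each bed carries its own Darcy discharge and the transmissivities add.
Σ(K_i·b_i) = 0.0576×8.69 + 2.61×9.82 = 26.13 m²/day.
Total thickness b = 18.51 m, so K_eq = Σ(K_i·b_i)/b = 1.412 m/day.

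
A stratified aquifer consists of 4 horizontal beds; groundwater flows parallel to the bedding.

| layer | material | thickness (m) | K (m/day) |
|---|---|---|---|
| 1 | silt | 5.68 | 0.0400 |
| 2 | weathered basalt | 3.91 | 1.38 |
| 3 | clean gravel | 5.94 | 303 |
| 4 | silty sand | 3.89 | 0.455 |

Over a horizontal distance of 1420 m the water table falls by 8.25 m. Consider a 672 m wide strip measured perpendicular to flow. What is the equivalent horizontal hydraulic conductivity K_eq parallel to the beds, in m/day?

93.1

Flow is parallel to layering, so each bed carries its own Darcy discharge and the transmissivities add.
Σ(K_i·b_i) = 0.0400×5.68 + 1.38×3.91 + 303×5.94 + 0.455×3.89 = 1807 m²/day.
Total thickness b = 19.42 m, so K_eq = Σ(K_i·b_i)/b = 93.06 m/day.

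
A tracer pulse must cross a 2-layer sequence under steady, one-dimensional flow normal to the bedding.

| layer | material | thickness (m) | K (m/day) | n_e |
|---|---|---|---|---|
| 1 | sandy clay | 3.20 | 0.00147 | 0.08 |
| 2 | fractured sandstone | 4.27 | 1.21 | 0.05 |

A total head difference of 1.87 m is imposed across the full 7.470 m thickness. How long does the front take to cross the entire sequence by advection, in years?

1.50

With flow normal to the layers, continuity requires the same specific discharge q through every layer.
Σ(b_i/K_i) = 3.20/0.00147 + 4.27/1.21 = 2180 d.
q = Δh / Σ(b_i/K_i) = 1.87 / 2180 = 0.0008576 m/day.
In each layer the seepage velocity is v_i = q/n_i, so the layer transit time is t_i = b_i·n_i / q:
  layer 1 (sandy clay): t_1 = 3.20 × 0.08 / 0.0008576 = 298.5 d
  layer 2 (fractured sandstone): t_2 = 4.27 × 0.05 / 0.0008576 = 248.9 d
Total t = Σ t_i = 547.4 days = 1.499 years.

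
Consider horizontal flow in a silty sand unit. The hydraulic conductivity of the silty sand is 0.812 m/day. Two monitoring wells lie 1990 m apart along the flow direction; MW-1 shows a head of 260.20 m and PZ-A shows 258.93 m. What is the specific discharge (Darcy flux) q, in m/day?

0.000518

Hydraulic gradient i = (260.20 − 258.93) / 1990 = 1.27 / 1990 = 0.0006382.
Specific discharge q = K · i = 0.8120 × 0.0006382 = 0.0005182 m/day.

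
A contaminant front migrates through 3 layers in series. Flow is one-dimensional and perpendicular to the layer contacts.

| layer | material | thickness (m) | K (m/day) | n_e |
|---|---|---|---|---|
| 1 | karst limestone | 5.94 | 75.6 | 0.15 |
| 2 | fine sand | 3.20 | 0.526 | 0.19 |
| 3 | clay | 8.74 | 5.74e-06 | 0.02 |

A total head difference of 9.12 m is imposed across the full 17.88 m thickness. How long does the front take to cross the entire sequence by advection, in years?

With flow normal to the layers, continuity requires the same specific discharge q through every layer.
Σ(b_i/K_i) = 5.94/75.6 + 3.20/0.526 + 8.74/5.74e-06 = 1.523e+06 d.
q = Δh / Σ(b_i/K_i) = 9.12 / 1.523e+06 = 5.990e-06 m/day.
In each layer the seepage velocity is v_i = q/n_i, so the layer transit time is t_i = b_i·n_i / q:
  layer 1 (karst limestone): t_1 = 5.94 × 0.15 / 5.990e-06 = 1.488e+05 d
  layer 2 (fine sand): t_2 = 3.20 × 0.19 / 5.990e-06 = 1.015e+05 d
  layer 3 (clay): t_3 = 8.74 × 0.02 / 5.990e-06 = 29184 d
Total t = Σ t_i = 2.795e+05 days = 765.1 years.

765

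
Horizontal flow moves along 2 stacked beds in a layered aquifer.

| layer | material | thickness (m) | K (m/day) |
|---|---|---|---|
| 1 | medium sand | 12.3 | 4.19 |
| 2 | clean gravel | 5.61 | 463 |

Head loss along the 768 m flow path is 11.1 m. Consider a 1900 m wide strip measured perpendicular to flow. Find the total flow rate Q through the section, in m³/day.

72700

Flow is parallel to layering, so each bed carries its own Darcy discharge and the transmissivities add.
Σ(K_i·b_i) = 4.19×12.3 + 463×5.61 = 2649 m²/day.
Hydraulic gradient i = Δh / L = 11.1 / 768 = 0.01445.
Q = Σ(K_i·b_i) · W · i = 2649 × 1900 × 0.01445 = 72743 m³/day.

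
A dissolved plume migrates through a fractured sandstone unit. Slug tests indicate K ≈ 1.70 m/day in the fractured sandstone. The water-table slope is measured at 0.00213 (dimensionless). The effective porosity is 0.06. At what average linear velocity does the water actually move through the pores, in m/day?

0.0603

Hydraulic gradient i = 0.00213.
Darcy flux q = K · i = 1.700 × 0.002130 = 0.003621 m/day.
Seepage velocity v = q / n_e = 0.003621 / 0.06 = 0.06035 m/day.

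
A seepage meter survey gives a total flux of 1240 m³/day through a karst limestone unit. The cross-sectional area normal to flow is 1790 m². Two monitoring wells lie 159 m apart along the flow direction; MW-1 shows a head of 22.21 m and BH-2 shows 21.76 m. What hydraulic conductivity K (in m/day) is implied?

245

Hydraulic gradient i = (22.21 − 21.76) / 159 = 0.45 / 159 = 0.002830.
From Q = K·A·i, K = Q / (A·i) = 1240 / (1790 × 0.002830) = 244.8 m/day.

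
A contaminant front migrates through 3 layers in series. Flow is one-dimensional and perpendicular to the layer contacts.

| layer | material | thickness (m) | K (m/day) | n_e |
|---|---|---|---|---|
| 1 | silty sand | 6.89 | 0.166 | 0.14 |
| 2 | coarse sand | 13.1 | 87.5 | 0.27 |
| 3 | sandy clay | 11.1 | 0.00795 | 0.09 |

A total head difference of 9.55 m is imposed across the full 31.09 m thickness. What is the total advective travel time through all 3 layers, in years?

2.27

With flow normal to the layers, continuity requires the same specific discharge q through every layer.
Σ(b_i/K_i) = 6.89/0.166 + 13.1/87.5 + 11.1/0.00795 = 1438 d.
q = Δh / Σ(b_i/K_i) = 9.55 / 1438 = 0.006642 m/day.
In each layer the seepage velocity is v_i = q/n_i, so the layer transit time is t_i = b_i·n_i / q:
  layer 1 (silty sand): t_1 = 6.89 × 0.14 / 0.006642 = 145.2 d
  layer 2 (coarse sand): t_2 = 13.1 × 0.27 / 0.006642 = 532.5 d
  layer 3 (sandy clay): t_3 = 11.1 × 0.09 / 0.006642 = 150.4 d
Total t = Σ t_i = 828.2 days = 2.267 years.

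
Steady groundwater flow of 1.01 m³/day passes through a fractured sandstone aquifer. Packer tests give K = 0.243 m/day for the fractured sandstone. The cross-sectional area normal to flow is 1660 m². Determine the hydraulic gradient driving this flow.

0.00250

From Q = K·A·i, i = Q / (K·A) = 1.01 / (0.2430 × 1660) = 0.002504.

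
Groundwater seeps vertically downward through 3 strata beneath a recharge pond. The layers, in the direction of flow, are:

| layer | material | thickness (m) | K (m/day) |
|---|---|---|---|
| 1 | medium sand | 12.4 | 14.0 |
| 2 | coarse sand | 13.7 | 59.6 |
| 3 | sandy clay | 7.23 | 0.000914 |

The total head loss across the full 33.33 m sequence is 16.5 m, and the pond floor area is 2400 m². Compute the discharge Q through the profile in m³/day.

5.01

Flow is perpendicular to layering, so the layers act in series and the equivalent K is the thickness-weighted harmonic mean.
Total thickness L = 12.4 + 13.7 + 7.23 = 33.33 m.
Σ(b_i/K_i) = 12.4/14.0 + 13.7/59.6 + 7.23/0.000914 = 7911 d.
K_eq = L / Σ(b_i/K_i) = 33.33 / 7911 = 0.004213 m/day.
Q = K_eq · A · (Δh/L) = 0.004213 × 2400 × (16.5/33.33) = 5.005 m³/day.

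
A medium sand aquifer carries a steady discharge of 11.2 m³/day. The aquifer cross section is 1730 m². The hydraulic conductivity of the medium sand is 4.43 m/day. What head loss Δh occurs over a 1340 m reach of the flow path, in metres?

From Q = K·A·i, i = Q / (K·A) = 11.2 / (4.430 × 1730) = 0.001461.
Head loss Δh = i · L = 0.001461 × 1340 = 1.958 m.

1.96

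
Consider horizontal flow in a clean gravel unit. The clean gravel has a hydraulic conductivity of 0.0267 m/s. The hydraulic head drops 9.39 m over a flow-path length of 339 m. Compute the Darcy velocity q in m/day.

Convert K: 0.0267 m/s × 86400 = 2307 m/day.
Hydraulic gradient i = Δh / L = 9.39 / 339 = 0.02770.
Specific discharge q = K · i = 2307 × 0.02770 = 63.90 m/day.

63.9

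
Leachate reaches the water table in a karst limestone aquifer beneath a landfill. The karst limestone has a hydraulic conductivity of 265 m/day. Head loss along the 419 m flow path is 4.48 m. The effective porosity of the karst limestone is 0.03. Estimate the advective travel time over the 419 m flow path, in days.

Hydraulic gradient i = Δh / L = 4.48 / 419 = 0.01069.
Darcy flux q = K · i = 265.0 × 0.01069 = 2.833 m/day.
Seepage velocity v = q / n_e = 2.833 / 0.03 = 94.45 m/day.
Travel time t = L / v = 419 / 94.45 = 4.436 days.

4.44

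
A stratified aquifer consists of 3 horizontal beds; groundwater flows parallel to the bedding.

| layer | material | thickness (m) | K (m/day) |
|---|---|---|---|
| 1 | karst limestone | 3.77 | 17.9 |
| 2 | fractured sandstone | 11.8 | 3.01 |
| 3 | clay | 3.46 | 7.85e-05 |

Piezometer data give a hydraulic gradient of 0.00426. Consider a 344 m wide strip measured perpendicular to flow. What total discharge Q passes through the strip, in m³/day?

Flow is parallel to layering, so each bed carries its own Darcy discharge and the transmissivities add.
Σ(K_i·b_i) = 17.9×3.77 + 3.01×11.8 + 7.85e-05×3.46 = 103.0 m²/day.
Hydraulic gradient i = 0.00426.
Q = Σ(K_i·b_i) · W · i = 103.0 × 344 × 0.004260 = 150.9 m³/day.

151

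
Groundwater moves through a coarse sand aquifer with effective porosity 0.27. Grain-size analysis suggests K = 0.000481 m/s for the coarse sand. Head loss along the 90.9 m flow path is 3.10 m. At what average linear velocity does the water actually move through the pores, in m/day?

Convert K: 0.000481 m/s × 86400 = 41.56 m/day.
Hydraulic gradient i = Δh / L = 3.10 / 90.9 = 0.03410.
Darcy flux q = K · i = 41.56 × 0.03410 = 1.417 m/day.
Seepage velocity v = q / n_e = 1.417 / 0.27 = 5.249 m/day.

5.25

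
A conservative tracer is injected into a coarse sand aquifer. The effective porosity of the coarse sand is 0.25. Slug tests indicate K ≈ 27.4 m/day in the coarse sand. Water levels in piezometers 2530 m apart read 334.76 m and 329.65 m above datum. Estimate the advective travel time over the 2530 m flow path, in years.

Hydraulic gradient i = (334.76 − 329.65) / 2530 = 5.11 / 2530 = 0.002020.
Darcy flux q = K · i = 27.40 × 0.002020 = 0.05534 m/day.
Seepage velocity v = q / n_e = 0.05534 / 0.25 = 0.2214 m/day.
Travel time t = L / v = 2530 / 0.2214 = 11429 days = 31.29 years.

31.3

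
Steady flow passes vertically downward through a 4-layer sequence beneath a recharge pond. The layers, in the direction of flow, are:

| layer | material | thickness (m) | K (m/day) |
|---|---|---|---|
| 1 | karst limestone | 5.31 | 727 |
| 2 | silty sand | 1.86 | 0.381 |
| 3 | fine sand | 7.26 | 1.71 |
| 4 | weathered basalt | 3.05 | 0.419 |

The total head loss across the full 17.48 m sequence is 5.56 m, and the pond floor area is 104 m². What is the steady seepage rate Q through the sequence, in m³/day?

35.2

Flow is perpendicular to layering, so the layers act in series and the equivalent K is the thickness-weighted harmonic mean.
Total thickness L = 5.31 + 1.86 + 7.26 + 3.05 = 17.48 m.
Σ(b_i/K_i) = 5.31/727 + 1.86/0.381 + 7.26/1.71 + 3.05/0.419 = 16.41 d.
K_eq = L / Σ(b_i/K_i) = 17.48 / 16.41 = 1.065 m/day.
Q = K_eq · A · (Δh/L) = 1.065 × 104 × (5.56/17.48) = 35.23 m³/day.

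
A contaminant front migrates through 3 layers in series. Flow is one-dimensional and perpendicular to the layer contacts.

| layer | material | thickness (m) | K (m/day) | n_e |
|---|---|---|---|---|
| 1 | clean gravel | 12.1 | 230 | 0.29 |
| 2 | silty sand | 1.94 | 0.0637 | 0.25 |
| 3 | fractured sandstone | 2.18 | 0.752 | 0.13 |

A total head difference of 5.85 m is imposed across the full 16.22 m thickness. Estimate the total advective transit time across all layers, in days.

24.4

With flow normal to the layers, continuity requires the same specific discharge q through every layer.
Σ(b_i/K_i) = 12.1/230 + 1.94/0.0637 + 2.18/0.752 = 33.41 d.
q = Δh / Σ(b_i/K_i) = 5.85 / 33.41 = 0.1751 m/day.
In each layer the seepage velocity is v_i = q/n_i, so the layer transit time is t_i = b_i·n_i / q:
  layer 1 (clean gravel): t_1 = 12.1 × 0.29 / 0.1751 = 20.04 d
  layer 2 (silty sand): t_2 = 1.94 × 0.25 / 0.1751 = 2.770 d
  layer 3 (fractured sandstone): t_3 = 2.18 × 0.13 / 0.1751 = 1.618 d
Total t = Σ t_i = 24.43 days.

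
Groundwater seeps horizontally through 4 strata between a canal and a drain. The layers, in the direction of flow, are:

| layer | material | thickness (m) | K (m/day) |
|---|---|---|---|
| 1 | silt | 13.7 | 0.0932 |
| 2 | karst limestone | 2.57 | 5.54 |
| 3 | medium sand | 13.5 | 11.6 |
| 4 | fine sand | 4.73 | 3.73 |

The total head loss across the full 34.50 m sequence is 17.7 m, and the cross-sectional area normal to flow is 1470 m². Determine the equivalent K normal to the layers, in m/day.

Flow is perpendicular to layering, so the layers act in series and the equivalent K is the thickness-weighted harmonic mean.
Total thickness L = 13.7 + 2.57 + 13.5 + 4.73 = 34.50 m.
Σ(b_i/K_i) = 13.7/0.0932 + 2.57/5.54 + 13.5/11.6 + 4.73/3.73 = 149.9 d.
K_eq = L / Σ(b_i/K_i) = 34.50 / 149.9 = 0.2302 m/day.

0.230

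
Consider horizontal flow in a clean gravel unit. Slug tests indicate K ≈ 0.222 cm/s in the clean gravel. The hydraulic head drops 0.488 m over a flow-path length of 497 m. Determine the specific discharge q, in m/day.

0.188

Convert K: 0.222 cm/s × 864 = 191.8 m/day.
Hydraulic gradient i = Δh / L = 0.488 / 497 = 0.0009819.
Specific discharge q = K · i = 191.8 × 0.0009819 = 0.1883 m/day.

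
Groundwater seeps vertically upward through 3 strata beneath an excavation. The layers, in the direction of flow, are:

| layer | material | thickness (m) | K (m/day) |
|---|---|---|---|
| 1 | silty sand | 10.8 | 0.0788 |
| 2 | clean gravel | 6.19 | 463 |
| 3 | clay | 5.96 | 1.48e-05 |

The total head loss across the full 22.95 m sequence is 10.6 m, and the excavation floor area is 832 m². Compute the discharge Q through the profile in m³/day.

0.0219

Flow is perpendicular to layering, so the layers act in series and the equivalent K is the thickness-weighted harmonic mean.
Total thickness L = 10.8 + 6.19 + 5.96 = 22.95 m.
Σ(b_i/K_i) = 10.8/0.0788 + 6.19/463 + 5.96/1.48e-05 = 4.028e+05 d.
K_eq = L / Σ(b_i/K_i) = 22.95 / 4.028e+05 = 5.697e-05 m/day.
Q = K_eq · A · (Δh/L) = 5.697e-05 × 832 × (10.6/22.95) = 0.02189 m³/day.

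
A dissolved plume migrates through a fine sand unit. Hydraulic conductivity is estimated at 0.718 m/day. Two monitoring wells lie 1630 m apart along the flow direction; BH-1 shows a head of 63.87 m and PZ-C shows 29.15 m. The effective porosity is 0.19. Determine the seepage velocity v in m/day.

0.0805

Hydraulic gradient i = (63.87 − 29.15) / 1630 = 34.72 / 1630 = 0.02130.
Darcy flux q = K · i = 0.7180 × 0.02130 = 0.01529 m/day.
Seepage velocity v = q / n_e = 0.01529 / 0.19 = 0.08049 m/day.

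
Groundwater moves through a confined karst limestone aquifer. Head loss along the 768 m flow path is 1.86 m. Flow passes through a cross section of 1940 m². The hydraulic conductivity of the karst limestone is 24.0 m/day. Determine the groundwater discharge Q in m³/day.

113

Hydraulic gradient i = Δh / L = 1.86 / 768 = 0.002422.
Darcy's law: Q = K · A · i = 24.00 × 1940 × 0.002422 = 112.8 m³/day.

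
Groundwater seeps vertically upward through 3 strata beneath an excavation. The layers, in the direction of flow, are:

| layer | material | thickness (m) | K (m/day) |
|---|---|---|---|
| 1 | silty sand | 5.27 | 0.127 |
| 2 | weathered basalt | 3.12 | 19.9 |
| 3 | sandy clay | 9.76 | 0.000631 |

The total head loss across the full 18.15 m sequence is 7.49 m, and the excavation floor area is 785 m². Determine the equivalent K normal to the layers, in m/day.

Flow is perpendicular to layering, so the layers act in series and the equivalent K is the thickness-weighted harmonic mean.
Total thickness L = 5.27 + 3.12 + 9.76 = 18.15 m.
Σ(b_i/K_i) = 5.27/0.127 + 3.12/19.9 + 9.76/0.000631 = 15509 d.
K_eq = L / Σ(b_i/K_i) = 18.15 / 15509 = 0.001170 m/day.

0.00117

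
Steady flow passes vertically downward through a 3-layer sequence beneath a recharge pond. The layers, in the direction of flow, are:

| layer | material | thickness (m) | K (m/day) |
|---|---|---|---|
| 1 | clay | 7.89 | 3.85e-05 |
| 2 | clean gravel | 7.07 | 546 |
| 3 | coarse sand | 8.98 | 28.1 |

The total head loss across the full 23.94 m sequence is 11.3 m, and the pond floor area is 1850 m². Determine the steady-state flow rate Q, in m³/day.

Flow is perpendicular to layering, so the layers act in series and the equivalent K is the thickness-weighted harmonic mean.
Total thickness L = 7.89 + 7.07 + 8.98 = 23.94 m.
Σ(b_i/K_i) = 7.89/3.85e-05 + 7.07/546 + 8.98/28.1 = 2.049e+05 d.
K_eq = L / Σ(b_i/K_i) = 23.94 / 2.049e+05 = 0.0001168 m/day.
Q = K_eq · A · (Δh/L) = 0.0001168 × 1850 × (11.3/23.94) = 0.1020 m³/day.

0.102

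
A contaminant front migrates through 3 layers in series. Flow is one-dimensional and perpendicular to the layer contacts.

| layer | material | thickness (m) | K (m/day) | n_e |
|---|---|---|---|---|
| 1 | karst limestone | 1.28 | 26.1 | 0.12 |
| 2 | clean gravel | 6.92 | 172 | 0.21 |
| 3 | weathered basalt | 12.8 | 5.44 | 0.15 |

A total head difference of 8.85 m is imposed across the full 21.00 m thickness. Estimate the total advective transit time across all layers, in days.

With flow normal to the layers, continuity requires the same specific discharge q through every layer.
Σ(b_i/K_i) = 1.28/26.1 + 6.92/172 + 12.8/5.44 = 2.442 d.
q = Δh / Σ(b_i/K_i) = 8.85 / 2.442 = 3.624 m/day.
In each layer the seepage velocity is v_i = q/n_i, so the layer transit time is t_i = b_i·n_i / q:
  layer 1 (karst limestone): t_1 = 1.28 × 0.12 / 3.624 = 0.04239 d
  layer 2 (clean gravel): t_2 = 6.92 × 0.21 / 3.624 = 0.4010 d
  layer 3 (weathered basalt): t_3 = 12.8 × 0.15 / 3.624 = 0.5298 d
Total t = Σ t_i = 0.9732 days.

0.973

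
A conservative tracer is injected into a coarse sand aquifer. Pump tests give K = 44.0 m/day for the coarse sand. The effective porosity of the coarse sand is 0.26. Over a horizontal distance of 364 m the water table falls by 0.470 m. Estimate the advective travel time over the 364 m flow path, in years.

4.56

Hydraulic gradient i = Δh / L = 0.470 / 364 = 0.001291.
Darcy flux q = K · i = 44.00 × 0.001291 = 0.05681 m/day.
Seepage velocity v = q / n_e = 0.05681 / 0.26 = 0.2185 m/day.
Travel time t = L / v = 364 / 0.2185 = 1666 days = 4.561 years.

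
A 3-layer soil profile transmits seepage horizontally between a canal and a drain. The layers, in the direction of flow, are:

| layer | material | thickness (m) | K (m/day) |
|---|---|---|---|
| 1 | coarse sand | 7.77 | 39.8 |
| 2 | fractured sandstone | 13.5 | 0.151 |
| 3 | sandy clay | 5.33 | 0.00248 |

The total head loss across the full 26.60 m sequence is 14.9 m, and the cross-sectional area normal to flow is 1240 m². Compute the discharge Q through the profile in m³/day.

Flow is perpendicular to layering, so the layers act in series and the equivalent K is the thickness-weighted harmonic mean.
Total thickness L = 7.77 + 13.5 + 5.33 = 26.60 m.
Σ(b_i/K_i) = 7.77/39.8 + 13.5/0.151 + 5.33/0.00248 = 2239 d.
K_eq = L / Σ(b_i/K_i) = 26.60 / 2239 = 0.01188 m/day.
Q = K_eq · A · (Δh/L) = 0.01188 × 1240 × (14.9/26.60) = 8.253 m³/day.

8.25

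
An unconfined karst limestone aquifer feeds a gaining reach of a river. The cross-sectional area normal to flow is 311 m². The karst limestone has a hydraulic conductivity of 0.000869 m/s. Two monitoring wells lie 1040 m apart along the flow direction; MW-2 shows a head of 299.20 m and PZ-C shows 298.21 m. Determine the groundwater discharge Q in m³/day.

22.2

Convert K: 0.000869 m/s × 86400 = 75.08 m/day.
Hydraulic gradient i = (299.20 − 298.21) / 1040 = 0.99 / 1040 = 0.0009519.
Darcy's law: Q = K · A · i = 75.08 × 311.0 × 0.0009519 = 22.23 m³/day.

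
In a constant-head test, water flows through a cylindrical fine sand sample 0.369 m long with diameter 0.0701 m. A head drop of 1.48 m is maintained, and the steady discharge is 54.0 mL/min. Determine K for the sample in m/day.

Cross-sectional area A = π·(d/2)² = π × (0.0701/2)² = 0.003859 m².
Convert discharge: 54.0 mL/min = 9.000e-07 m³/s.
Darcy's law rearranged: K = Q·L / (A·Δh) = 9.000e-07 × 0.369 / (0.003859 × 1.48) = 5.814e-05 m/s = 5.023 m/day.

5.02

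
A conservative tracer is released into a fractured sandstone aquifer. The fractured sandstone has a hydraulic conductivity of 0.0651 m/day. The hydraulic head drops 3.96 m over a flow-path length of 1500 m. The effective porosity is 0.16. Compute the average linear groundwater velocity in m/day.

0.00107

Hydraulic gradient i = Δh / L = 3.96 / 1500 = 0.002640.
Darcy flux q = K · i = 0.06510 × 0.002640 = 0.0001719 m/day.
Seepage velocity v = q / n_e = 0.0001719 / 0.16 = 0.001074 m/day.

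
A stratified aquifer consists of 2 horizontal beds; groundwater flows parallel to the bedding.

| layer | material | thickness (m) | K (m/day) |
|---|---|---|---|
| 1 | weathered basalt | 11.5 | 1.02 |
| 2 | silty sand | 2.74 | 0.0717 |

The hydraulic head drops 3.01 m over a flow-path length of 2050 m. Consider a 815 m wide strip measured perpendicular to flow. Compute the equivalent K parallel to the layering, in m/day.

Flow is parallel to layering, so each bed carries its own Darcy discharge and the transmissivities add.
Σ(K_i·b_i) = 1.02×11.5 + 0.0717×2.74 = 11.93 m²/day.
Total thickness b = 14.24 m, so K_eq = Σ(K_i·b_i)/b = 0.8375 m/day.

0.838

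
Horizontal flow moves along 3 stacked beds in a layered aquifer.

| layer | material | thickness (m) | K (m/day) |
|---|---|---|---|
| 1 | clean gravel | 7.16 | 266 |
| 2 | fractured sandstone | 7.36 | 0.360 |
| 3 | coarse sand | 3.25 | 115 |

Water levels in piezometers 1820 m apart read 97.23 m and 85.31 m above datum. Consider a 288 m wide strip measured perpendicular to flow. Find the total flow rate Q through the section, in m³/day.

Flow is parallel to layering, so each bed carries its own Darcy discharge and the transmissivities add.
Σ(K_i·b_i) = 266×7.16 + 0.360×7.36 + 115×3.25 = 2281 m²/day.
Hydraulic gradient i = (97.23 − 85.31) / 1820 = 11.92 / 1820 = 0.006549.
Q = Σ(K_i·b_i) · W · i = 2281 × 288 × 0.006549 = 4302 m³/day.

4300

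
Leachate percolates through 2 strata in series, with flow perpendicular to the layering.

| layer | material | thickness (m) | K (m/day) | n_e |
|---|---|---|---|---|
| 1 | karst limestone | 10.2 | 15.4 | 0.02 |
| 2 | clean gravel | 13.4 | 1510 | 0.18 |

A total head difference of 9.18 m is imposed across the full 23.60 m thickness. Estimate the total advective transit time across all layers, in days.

0.191

With flow normal to the layers, continuity requires the same specific discharge q through every layer.
Σ(b_i/K_i) = 10.2/15.4 + 13.4/1510 = 0.6712 d.
q = Δh / Σ(b_i/K_i) = 9.18 / 0.6712 = 13.68 m/day.
In each layer the seepage velocity is v_i = q/n_i, so the layer transit time is t_i = b_i·n_i / q:
  layer 1 (karst limestone): t_1 = 10.2 × 0.02 / 13.68 = 0.01492 d
  layer 2 (clean gravel): t_2 = 13.4 × 0.18 / 13.68 = 0.1764 d
Total t = Σ t_i = 0.1913 days.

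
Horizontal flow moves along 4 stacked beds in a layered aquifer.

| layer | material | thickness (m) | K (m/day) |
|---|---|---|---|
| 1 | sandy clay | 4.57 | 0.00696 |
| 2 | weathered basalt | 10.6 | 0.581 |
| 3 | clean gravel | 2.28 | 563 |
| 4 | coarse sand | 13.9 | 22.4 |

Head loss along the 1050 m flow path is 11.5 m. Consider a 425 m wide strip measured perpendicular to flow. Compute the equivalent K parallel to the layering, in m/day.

51.1

Flow is parallel to layering, so each bed carries its own Darcy discharge and the transmissivities add.
Σ(K_i·b_i) = 0.00696×4.57 + 0.581×10.6 + 563×2.28 + 22.4×13.9 = 1601 m²/day.
Total thickness b = 31.35 m, so K_eq = Σ(K_i·b_i)/b = 51.07 m/day.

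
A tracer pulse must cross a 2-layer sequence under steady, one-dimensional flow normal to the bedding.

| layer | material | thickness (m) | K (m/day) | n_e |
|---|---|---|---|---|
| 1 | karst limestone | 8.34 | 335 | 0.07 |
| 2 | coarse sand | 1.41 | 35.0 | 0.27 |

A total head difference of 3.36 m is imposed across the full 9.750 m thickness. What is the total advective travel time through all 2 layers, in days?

0.0187

With flow normal to the layers, continuity requires the same specific discharge q through every layer.
Σ(b_i/K_i) = 8.34/335 + 1.41/35.0 = 0.06518 d.
q = Δh / Σ(b_i/K_i) = 3.36 / 0.06518 = 51.55 m/day.
In each layer the seepage velocity is v_i = q/n_i, so the layer transit time is t_i = b_i·n_i / q:
  layer 1 (karst limestone): t_1 = 8.34 × 0.07 / 51.55 = 0.01133 d
  layer 2 (coarse sand): t_2 = 1.41 × 0.27 / 51.55 = 0.007385 d
Total t = Σ t_i = 0.01871 days.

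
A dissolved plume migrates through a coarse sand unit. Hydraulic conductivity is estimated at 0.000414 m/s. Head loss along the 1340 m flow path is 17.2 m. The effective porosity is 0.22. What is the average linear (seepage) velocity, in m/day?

2.09

Convert K: 0.000414 m/s × 86400 = 35.77 m/day.
Hydraulic gradient i = Δh / L = 17.2 / 1340 = 0.01284.
Darcy flux q = K · i = 35.77 × 0.01284 = 0.4591 m/day.
Seepage velocity v = q / n_e = 0.4591 / 0.22 = 2.087 m/day.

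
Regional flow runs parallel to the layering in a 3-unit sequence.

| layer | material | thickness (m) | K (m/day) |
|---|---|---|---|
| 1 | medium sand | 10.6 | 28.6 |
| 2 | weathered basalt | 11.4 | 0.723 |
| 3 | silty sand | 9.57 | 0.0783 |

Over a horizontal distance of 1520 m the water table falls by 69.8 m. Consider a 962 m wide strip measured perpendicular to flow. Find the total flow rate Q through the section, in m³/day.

13800

Flow is parallel to layering, so each bed carries its own Darcy discharge and the transmissivities add.
Σ(K_i·b_i) = 28.6×10.6 + 0.723×11.4 + 0.0783×9.57 = 312.2 m²/day.
Hydraulic gradient i = Δh / L = 69.8 / 1520 = 0.04592.
Q = Σ(K_i·b_i) · W · i = 312.2 × 962 × 0.04592 = 13790 m³/day.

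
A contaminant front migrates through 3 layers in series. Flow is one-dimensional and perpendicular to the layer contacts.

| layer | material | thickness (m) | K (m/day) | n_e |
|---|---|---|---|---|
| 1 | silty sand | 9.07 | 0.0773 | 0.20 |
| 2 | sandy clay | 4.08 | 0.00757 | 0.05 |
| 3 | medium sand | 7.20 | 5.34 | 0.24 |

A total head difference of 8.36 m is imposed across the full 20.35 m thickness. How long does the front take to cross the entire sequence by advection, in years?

0.807

With flow normal to the layers, continuity requires the same specific discharge q through every layer.
Σ(b_i/K_i) = 9.07/0.0773 + 4.08/0.00757 + 7.20/5.34 = 657.7 d.
q = Δh / Σ(b_i/K_i) = 8.36 / 657.7 = 0.01271 m/day.
In each layer the seepage velocity is v_i = q/n_i, so the layer transit time is t_i = b_i·n_i / q:
  layer 1 (silty sand): t_1 = 9.07 × 0.20 / 0.01271 = 142.7 d
  layer 2 (sandy clay): t_2 = 4.08 × 0.05 / 0.01271 = 16.05 d
  layer 3 (medium sand): t_3 = 7.20 × 0.24 / 0.01271 = 135.9 d
Total t = Σ t_i = 294.7 days = 0.8068 years.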